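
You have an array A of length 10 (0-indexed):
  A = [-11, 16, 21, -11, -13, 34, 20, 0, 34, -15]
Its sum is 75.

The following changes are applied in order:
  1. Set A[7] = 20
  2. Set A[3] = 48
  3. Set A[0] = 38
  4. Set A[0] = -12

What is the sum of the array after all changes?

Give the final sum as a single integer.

Answer: 153

Derivation:
Initial sum: 75
Change 1: A[7] 0 -> 20, delta = 20, sum = 95
Change 2: A[3] -11 -> 48, delta = 59, sum = 154
Change 3: A[0] -11 -> 38, delta = 49, sum = 203
Change 4: A[0] 38 -> -12, delta = -50, sum = 153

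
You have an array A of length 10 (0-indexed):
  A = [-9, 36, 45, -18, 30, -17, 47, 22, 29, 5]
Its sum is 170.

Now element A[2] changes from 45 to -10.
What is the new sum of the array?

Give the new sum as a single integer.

Old value at index 2: 45
New value at index 2: -10
Delta = -10 - 45 = -55
New sum = old_sum + delta = 170 + (-55) = 115

Answer: 115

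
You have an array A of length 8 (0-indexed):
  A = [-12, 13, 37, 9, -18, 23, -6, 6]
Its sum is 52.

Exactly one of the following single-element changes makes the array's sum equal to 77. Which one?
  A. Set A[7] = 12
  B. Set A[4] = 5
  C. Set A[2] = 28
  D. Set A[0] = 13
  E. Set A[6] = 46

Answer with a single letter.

Option A: A[7] 6->12, delta=6, new_sum=52+(6)=58
Option B: A[4] -18->5, delta=23, new_sum=52+(23)=75
Option C: A[2] 37->28, delta=-9, new_sum=52+(-9)=43
Option D: A[0] -12->13, delta=25, new_sum=52+(25)=77 <-- matches target
Option E: A[6] -6->46, delta=52, new_sum=52+(52)=104

Answer: D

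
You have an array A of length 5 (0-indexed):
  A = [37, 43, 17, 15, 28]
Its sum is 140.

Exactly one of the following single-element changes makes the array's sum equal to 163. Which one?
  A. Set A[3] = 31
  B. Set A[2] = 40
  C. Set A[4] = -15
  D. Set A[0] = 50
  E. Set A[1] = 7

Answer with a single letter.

Answer: B

Derivation:
Option A: A[3] 15->31, delta=16, new_sum=140+(16)=156
Option B: A[2] 17->40, delta=23, new_sum=140+(23)=163 <-- matches target
Option C: A[4] 28->-15, delta=-43, new_sum=140+(-43)=97
Option D: A[0] 37->50, delta=13, new_sum=140+(13)=153
Option E: A[1] 43->7, delta=-36, new_sum=140+(-36)=104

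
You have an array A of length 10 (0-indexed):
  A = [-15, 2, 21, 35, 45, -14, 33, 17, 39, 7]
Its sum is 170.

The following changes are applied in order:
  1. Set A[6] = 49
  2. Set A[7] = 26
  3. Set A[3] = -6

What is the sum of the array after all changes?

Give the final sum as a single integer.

Answer: 154

Derivation:
Initial sum: 170
Change 1: A[6] 33 -> 49, delta = 16, sum = 186
Change 2: A[7] 17 -> 26, delta = 9, sum = 195
Change 3: A[3] 35 -> -6, delta = -41, sum = 154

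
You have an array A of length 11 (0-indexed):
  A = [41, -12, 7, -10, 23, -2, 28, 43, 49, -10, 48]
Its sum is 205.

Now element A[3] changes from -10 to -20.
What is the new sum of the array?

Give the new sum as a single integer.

Answer: 195

Derivation:
Old value at index 3: -10
New value at index 3: -20
Delta = -20 - -10 = -10
New sum = old_sum + delta = 205 + (-10) = 195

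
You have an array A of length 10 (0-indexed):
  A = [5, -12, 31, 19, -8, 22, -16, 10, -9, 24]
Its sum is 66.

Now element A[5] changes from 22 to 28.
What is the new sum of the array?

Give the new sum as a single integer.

Answer: 72

Derivation:
Old value at index 5: 22
New value at index 5: 28
Delta = 28 - 22 = 6
New sum = old_sum + delta = 66 + (6) = 72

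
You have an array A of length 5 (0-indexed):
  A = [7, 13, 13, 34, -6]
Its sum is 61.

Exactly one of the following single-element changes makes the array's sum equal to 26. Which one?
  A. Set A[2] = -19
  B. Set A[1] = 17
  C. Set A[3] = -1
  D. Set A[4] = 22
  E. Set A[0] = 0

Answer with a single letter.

Option A: A[2] 13->-19, delta=-32, new_sum=61+(-32)=29
Option B: A[1] 13->17, delta=4, new_sum=61+(4)=65
Option C: A[3] 34->-1, delta=-35, new_sum=61+(-35)=26 <-- matches target
Option D: A[4] -6->22, delta=28, new_sum=61+(28)=89
Option E: A[0] 7->0, delta=-7, new_sum=61+(-7)=54

Answer: C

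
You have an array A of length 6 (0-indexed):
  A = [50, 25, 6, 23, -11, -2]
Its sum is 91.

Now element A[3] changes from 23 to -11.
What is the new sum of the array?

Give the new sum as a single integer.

Answer: 57

Derivation:
Old value at index 3: 23
New value at index 3: -11
Delta = -11 - 23 = -34
New sum = old_sum + delta = 91 + (-34) = 57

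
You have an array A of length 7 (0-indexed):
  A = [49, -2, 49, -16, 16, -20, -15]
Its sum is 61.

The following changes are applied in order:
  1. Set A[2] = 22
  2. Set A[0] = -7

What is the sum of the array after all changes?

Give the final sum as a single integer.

Initial sum: 61
Change 1: A[2] 49 -> 22, delta = -27, sum = 34
Change 2: A[0] 49 -> -7, delta = -56, sum = -22

Answer: -22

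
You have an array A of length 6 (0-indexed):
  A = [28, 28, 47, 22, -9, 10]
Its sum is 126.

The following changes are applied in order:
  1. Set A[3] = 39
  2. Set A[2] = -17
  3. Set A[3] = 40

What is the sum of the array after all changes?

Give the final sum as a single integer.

Answer: 80

Derivation:
Initial sum: 126
Change 1: A[3] 22 -> 39, delta = 17, sum = 143
Change 2: A[2] 47 -> -17, delta = -64, sum = 79
Change 3: A[3] 39 -> 40, delta = 1, sum = 80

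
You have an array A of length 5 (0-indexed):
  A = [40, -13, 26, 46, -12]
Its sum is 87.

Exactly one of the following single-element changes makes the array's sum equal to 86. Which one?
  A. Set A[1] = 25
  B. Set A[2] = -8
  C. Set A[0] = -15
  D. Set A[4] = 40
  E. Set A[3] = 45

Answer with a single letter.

Option A: A[1] -13->25, delta=38, new_sum=87+(38)=125
Option B: A[2] 26->-8, delta=-34, new_sum=87+(-34)=53
Option C: A[0] 40->-15, delta=-55, new_sum=87+(-55)=32
Option D: A[4] -12->40, delta=52, new_sum=87+(52)=139
Option E: A[3] 46->45, delta=-1, new_sum=87+(-1)=86 <-- matches target

Answer: E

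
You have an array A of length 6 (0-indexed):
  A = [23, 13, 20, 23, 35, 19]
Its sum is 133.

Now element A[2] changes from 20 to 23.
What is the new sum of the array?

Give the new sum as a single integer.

Answer: 136

Derivation:
Old value at index 2: 20
New value at index 2: 23
Delta = 23 - 20 = 3
New sum = old_sum + delta = 133 + (3) = 136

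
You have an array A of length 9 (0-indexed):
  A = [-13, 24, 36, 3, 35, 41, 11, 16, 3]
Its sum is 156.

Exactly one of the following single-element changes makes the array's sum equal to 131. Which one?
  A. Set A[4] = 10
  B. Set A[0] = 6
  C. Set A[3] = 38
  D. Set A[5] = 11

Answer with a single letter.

Option A: A[4] 35->10, delta=-25, new_sum=156+(-25)=131 <-- matches target
Option B: A[0] -13->6, delta=19, new_sum=156+(19)=175
Option C: A[3] 3->38, delta=35, new_sum=156+(35)=191
Option D: A[5] 41->11, delta=-30, new_sum=156+(-30)=126

Answer: A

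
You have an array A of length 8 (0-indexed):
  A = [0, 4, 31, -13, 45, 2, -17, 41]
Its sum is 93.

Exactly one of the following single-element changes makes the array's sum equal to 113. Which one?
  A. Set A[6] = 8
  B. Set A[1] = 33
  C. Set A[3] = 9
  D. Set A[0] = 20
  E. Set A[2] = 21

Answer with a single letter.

Answer: D

Derivation:
Option A: A[6] -17->8, delta=25, new_sum=93+(25)=118
Option B: A[1] 4->33, delta=29, new_sum=93+(29)=122
Option C: A[3] -13->9, delta=22, new_sum=93+(22)=115
Option D: A[0] 0->20, delta=20, new_sum=93+(20)=113 <-- matches target
Option E: A[2] 31->21, delta=-10, new_sum=93+(-10)=83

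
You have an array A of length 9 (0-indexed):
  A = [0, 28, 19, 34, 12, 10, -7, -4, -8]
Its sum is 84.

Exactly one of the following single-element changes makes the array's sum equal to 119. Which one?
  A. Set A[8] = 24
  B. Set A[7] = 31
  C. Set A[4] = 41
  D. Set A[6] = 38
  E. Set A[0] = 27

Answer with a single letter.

Option A: A[8] -8->24, delta=32, new_sum=84+(32)=116
Option B: A[7] -4->31, delta=35, new_sum=84+(35)=119 <-- matches target
Option C: A[4] 12->41, delta=29, new_sum=84+(29)=113
Option D: A[6] -7->38, delta=45, new_sum=84+(45)=129
Option E: A[0] 0->27, delta=27, new_sum=84+(27)=111

Answer: B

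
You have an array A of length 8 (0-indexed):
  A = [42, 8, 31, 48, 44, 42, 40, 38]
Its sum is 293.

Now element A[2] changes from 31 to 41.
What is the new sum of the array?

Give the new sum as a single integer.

Old value at index 2: 31
New value at index 2: 41
Delta = 41 - 31 = 10
New sum = old_sum + delta = 293 + (10) = 303

Answer: 303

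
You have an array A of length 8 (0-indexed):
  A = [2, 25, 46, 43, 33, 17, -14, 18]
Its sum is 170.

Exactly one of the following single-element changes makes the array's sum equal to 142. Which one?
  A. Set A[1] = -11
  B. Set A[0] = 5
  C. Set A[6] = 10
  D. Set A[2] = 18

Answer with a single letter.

Answer: D

Derivation:
Option A: A[1] 25->-11, delta=-36, new_sum=170+(-36)=134
Option B: A[0] 2->5, delta=3, new_sum=170+(3)=173
Option C: A[6] -14->10, delta=24, new_sum=170+(24)=194
Option D: A[2] 46->18, delta=-28, new_sum=170+(-28)=142 <-- matches target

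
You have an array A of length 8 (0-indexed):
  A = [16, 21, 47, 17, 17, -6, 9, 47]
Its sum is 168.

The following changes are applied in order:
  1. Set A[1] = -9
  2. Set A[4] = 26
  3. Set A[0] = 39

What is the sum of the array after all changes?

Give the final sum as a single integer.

Answer: 170

Derivation:
Initial sum: 168
Change 1: A[1] 21 -> -9, delta = -30, sum = 138
Change 2: A[4] 17 -> 26, delta = 9, sum = 147
Change 3: A[0] 16 -> 39, delta = 23, sum = 170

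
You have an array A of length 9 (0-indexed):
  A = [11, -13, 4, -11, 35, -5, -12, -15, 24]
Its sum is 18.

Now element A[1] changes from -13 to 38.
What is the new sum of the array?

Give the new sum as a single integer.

Old value at index 1: -13
New value at index 1: 38
Delta = 38 - -13 = 51
New sum = old_sum + delta = 18 + (51) = 69

Answer: 69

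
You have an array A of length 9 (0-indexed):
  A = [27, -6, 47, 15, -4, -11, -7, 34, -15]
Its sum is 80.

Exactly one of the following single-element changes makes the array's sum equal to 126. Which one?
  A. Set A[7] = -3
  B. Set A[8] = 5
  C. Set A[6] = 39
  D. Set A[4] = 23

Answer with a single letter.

Option A: A[7] 34->-3, delta=-37, new_sum=80+(-37)=43
Option B: A[8] -15->5, delta=20, new_sum=80+(20)=100
Option C: A[6] -7->39, delta=46, new_sum=80+(46)=126 <-- matches target
Option D: A[4] -4->23, delta=27, new_sum=80+(27)=107

Answer: C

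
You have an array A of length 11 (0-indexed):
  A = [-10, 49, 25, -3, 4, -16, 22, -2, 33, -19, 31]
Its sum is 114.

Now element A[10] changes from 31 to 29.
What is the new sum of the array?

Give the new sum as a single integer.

Old value at index 10: 31
New value at index 10: 29
Delta = 29 - 31 = -2
New sum = old_sum + delta = 114 + (-2) = 112

Answer: 112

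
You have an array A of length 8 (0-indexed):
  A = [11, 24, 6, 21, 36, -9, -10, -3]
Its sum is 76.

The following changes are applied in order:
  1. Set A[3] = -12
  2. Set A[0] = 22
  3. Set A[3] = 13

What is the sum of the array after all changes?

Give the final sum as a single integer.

Initial sum: 76
Change 1: A[3] 21 -> -12, delta = -33, sum = 43
Change 2: A[0] 11 -> 22, delta = 11, sum = 54
Change 3: A[3] -12 -> 13, delta = 25, sum = 79

Answer: 79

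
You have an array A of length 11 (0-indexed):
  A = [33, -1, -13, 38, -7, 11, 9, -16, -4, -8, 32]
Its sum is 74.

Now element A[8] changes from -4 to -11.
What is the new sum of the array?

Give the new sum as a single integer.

Answer: 67

Derivation:
Old value at index 8: -4
New value at index 8: -11
Delta = -11 - -4 = -7
New sum = old_sum + delta = 74 + (-7) = 67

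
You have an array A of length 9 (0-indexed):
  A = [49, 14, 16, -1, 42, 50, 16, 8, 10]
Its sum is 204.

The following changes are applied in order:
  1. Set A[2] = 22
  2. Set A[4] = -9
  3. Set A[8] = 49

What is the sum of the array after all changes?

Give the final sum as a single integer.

Answer: 198

Derivation:
Initial sum: 204
Change 1: A[2] 16 -> 22, delta = 6, sum = 210
Change 2: A[4] 42 -> -9, delta = -51, sum = 159
Change 3: A[8] 10 -> 49, delta = 39, sum = 198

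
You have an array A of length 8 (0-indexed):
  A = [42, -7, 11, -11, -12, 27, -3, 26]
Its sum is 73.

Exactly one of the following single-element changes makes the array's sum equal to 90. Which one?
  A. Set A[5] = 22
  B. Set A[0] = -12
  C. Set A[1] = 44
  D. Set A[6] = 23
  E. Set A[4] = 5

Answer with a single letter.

Option A: A[5] 27->22, delta=-5, new_sum=73+(-5)=68
Option B: A[0] 42->-12, delta=-54, new_sum=73+(-54)=19
Option C: A[1] -7->44, delta=51, new_sum=73+(51)=124
Option D: A[6] -3->23, delta=26, new_sum=73+(26)=99
Option E: A[4] -12->5, delta=17, new_sum=73+(17)=90 <-- matches target

Answer: E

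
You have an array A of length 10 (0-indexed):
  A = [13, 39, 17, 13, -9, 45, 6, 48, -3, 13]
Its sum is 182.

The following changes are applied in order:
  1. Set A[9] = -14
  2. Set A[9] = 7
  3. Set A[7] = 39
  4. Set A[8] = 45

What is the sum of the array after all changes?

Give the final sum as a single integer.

Answer: 215

Derivation:
Initial sum: 182
Change 1: A[9] 13 -> -14, delta = -27, sum = 155
Change 2: A[9] -14 -> 7, delta = 21, sum = 176
Change 3: A[7] 48 -> 39, delta = -9, sum = 167
Change 4: A[8] -3 -> 45, delta = 48, sum = 215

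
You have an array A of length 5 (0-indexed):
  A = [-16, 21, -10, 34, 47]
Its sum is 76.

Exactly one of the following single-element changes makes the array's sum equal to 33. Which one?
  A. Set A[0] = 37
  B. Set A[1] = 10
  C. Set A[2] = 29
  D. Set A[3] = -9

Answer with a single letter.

Answer: D

Derivation:
Option A: A[0] -16->37, delta=53, new_sum=76+(53)=129
Option B: A[1] 21->10, delta=-11, new_sum=76+(-11)=65
Option C: A[2] -10->29, delta=39, new_sum=76+(39)=115
Option D: A[3] 34->-9, delta=-43, new_sum=76+(-43)=33 <-- matches target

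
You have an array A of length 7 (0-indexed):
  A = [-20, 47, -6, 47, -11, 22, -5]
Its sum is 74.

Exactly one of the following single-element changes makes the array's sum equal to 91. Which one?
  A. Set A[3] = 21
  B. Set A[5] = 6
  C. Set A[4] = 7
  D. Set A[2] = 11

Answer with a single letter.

Answer: D

Derivation:
Option A: A[3] 47->21, delta=-26, new_sum=74+(-26)=48
Option B: A[5] 22->6, delta=-16, new_sum=74+(-16)=58
Option C: A[4] -11->7, delta=18, new_sum=74+(18)=92
Option D: A[2] -6->11, delta=17, new_sum=74+(17)=91 <-- matches target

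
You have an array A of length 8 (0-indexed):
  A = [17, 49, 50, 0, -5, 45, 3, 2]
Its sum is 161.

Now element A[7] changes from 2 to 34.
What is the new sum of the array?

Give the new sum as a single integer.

Old value at index 7: 2
New value at index 7: 34
Delta = 34 - 2 = 32
New sum = old_sum + delta = 161 + (32) = 193

Answer: 193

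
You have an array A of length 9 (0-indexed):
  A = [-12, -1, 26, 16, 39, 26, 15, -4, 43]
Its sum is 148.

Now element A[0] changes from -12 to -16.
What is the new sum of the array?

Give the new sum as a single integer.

Old value at index 0: -12
New value at index 0: -16
Delta = -16 - -12 = -4
New sum = old_sum + delta = 148 + (-4) = 144

Answer: 144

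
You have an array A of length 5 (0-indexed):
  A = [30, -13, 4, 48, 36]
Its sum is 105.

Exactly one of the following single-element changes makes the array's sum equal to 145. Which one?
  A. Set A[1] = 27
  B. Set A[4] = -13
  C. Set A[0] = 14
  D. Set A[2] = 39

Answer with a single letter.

Answer: A

Derivation:
Option A: A[1] -13->27, delta=40, new_sum=105+(40)=145 <-- matches target
Option B: A[4] 36->-13, delta=-49, new_sum=105+(-49)=56
Option C: A[0] 30->14, delta=-16, new_sum=105+(-16)=89
Option D: A[2] 4->39, delta=35, new_sum=105+(35)=140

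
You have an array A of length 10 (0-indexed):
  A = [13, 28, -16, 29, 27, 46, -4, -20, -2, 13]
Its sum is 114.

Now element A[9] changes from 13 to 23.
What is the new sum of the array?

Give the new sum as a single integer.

Answer: 124

Derivation:
Old value at index 9: 13
New value at index 9: 23
Delta = 23 - 13 = 10
New sum = old_sum + delta = 114 + (10) = 124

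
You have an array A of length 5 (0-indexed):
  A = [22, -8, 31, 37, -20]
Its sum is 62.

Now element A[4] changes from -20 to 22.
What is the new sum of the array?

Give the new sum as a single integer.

Old value at index 4: -20
New value at index 4: 22
Delta = 22 - -20 = 42
New sum = old_sum + delta = 62 + (42) = 104

Answer: 104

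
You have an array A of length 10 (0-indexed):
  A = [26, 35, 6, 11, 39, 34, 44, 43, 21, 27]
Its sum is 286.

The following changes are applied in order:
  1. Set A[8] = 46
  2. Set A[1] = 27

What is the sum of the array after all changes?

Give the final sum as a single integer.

Answer: 303

Derivation:
Initial sum: 286
Change 1: A[8] 21 -> 46, delta = 25, sum = 311
Change 2: A[1] 35 -> 27, delta = -8, sum = 303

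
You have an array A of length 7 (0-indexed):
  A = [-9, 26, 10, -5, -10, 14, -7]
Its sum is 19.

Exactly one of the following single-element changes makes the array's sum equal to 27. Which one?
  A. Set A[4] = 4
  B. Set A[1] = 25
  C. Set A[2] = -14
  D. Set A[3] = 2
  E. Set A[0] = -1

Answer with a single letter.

Answer: E

Derivation:
Option A: A[4] -10->4, delta=14, new_sum=19+(14)=33
Option B: A[1] 26->25, delta=-1, new_sum=19+(-1)=18
Option C: A[2] 10->-14, delta=-24, new_sum=19+(-24)=-5
Option D: A[3] -5->2, delta=7, new_sum=19+(7)=26
Option E: A[0] -9->-1, delta=8, new_sum=19+(8)=27 <-- matches target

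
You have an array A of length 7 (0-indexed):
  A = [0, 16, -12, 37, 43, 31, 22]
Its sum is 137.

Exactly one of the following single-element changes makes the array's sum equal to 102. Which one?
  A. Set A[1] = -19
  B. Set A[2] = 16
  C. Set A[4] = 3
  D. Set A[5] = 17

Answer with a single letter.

Option A: A[1] 16->-19, delta=-35, new_sum=137+(-35)=102 <-- matches target
Option B: A[2] -12->16, delta=28, new_sum=137+(28)=165
Option C: A[4] 43->3, delta=-40, new_sum=137+(-40)=97
Option D: A[5] 31->17, delta=-14, new_sum=137+(-14)=123

Answer: A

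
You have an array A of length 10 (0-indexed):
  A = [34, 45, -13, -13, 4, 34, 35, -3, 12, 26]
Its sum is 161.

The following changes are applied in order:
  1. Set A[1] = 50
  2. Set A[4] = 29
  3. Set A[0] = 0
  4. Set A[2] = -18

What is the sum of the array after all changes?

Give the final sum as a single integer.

Initial sum: 161
Change 1: A[1] 45 -> 50, delta = 5, sum = 166
Change 2: A[4] 4 -> 29, delta = 25, sum = 191
Change 3: A[0] 34 -> 0, delta = -34, sum = 157
Change 4: A[2] -13 -> -18, delta = -5, sum = 152

Answer: 152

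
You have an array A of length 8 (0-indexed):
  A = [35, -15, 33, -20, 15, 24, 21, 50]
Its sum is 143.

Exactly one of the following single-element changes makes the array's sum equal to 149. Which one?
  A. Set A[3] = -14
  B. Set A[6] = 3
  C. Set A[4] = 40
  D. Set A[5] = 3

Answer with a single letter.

Answer: A

Derivation:
Option A: A[3] -20->-14, delta=6, new_sum=143+(6)=149 <-- matches target
Option B: A[6] 21->3, delta=-18, new_sum=143+(-18)=125
Option C: A[4] 15->40, delta=25, new_sum=143+(25)=168
Option D: A[5] 24->3, delta=-21, new_sum=143+(-21)=122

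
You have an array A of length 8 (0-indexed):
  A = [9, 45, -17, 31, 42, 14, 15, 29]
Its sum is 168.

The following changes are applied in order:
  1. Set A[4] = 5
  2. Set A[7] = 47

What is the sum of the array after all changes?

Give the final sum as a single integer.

Answer: 149

Derivation:
Initial sum: 168
Change 1: A[4] 42 -> 5, delta = -37, sum = 131
Change 2: A[7] 29 -> 47, delta = 18, sum = 149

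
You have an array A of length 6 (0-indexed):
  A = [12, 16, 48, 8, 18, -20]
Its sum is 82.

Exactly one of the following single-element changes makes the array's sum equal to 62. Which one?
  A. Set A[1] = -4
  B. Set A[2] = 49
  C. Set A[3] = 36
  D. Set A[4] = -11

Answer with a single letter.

Option A: A[1] 16->-4, delta=-20, new_sum=82+(-20)=62 <-- matches target
Option B: A[2] 48->49, delta=1, new_sum=82+(1)=83
Option C: A[3] 8->36, delta=28, new_sum=82+(28)=110
Option D: A[4] 18->-11, delta=-29, new_sum=82+(-29)=53

Answer: A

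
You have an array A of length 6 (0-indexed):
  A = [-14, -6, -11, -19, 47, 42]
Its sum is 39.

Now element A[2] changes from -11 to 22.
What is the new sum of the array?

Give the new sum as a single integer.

Old value at index 2: -11
New value at index 2: 22
Delta = 22 - -11 = 33
New sum = old_sum + delta = 39 + (33) = 72

Answer: 72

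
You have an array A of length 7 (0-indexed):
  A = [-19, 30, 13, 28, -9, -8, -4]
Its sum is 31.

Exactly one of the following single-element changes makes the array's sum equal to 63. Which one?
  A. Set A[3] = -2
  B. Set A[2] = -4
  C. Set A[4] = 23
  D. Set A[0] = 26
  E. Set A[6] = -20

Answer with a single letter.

Option A: A[3] 28->-2, delta=-30, new_sum=31+(-30)=1
Option B: A[2] 13->-4, delta=-17, new_sum=31+(-17)=14
Option C: A[4] -9->23, delta=32, new_sum=31+(32)=63 <-- matches target
Option D: A[0] -19->26, delta=45, new_sum=31+(45)=76
Option E: A[6] -4->-20, delta=-16, new_sum=31+(-16)=15

Answer: C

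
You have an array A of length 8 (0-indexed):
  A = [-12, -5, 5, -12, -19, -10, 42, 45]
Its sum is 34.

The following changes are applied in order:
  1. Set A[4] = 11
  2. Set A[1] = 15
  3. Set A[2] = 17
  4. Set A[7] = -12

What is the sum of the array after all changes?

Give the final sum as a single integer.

Answer: 39

Derivation:
Initial sum: 34
Change 1: A[4] -19 -> 11, delta = 30, sum = 64
Change 2: A[1] -5 -> 15, delta = 20, sum = 84
Change 3: A[2] 5 -> 17, delta = 12, sum = 96
Change 4: A[7] 45 -> -12, delta = -57, sum = 39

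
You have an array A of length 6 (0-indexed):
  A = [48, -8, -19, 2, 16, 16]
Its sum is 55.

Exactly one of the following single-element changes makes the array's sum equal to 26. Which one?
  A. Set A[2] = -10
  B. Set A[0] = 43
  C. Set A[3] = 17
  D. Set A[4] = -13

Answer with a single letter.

Option A: A[2] -19->-10, delta=9, new_sum=55+(9)=64
Option B: A[0] 48->43, delta=-5, new_sum=55+(-5)=50
Option C: A[3] 2->17, delta=15, new_sum=55+(15)=70
Option D: A[4] 16->-13, delta=-29, new_sum=55+(-29)=26 <-- matches target

Answer: D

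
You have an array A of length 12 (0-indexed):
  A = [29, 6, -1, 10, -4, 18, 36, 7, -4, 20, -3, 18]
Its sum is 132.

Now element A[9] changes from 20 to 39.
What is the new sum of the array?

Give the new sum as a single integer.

Old value at index 9: 20
New value at index 9: 39
Delta = 39 - 20 = 19
New sum = old_sum + delta = 132 + (19) = 151

Answer: 151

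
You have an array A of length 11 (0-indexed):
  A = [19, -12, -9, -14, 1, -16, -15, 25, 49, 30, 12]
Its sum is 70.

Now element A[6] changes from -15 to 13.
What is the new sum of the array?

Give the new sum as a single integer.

Answer: 98

Derivation:
Old value at index 6: -15
New value at index 6: 13
Delta = 13 - -15 = 28
New sum = old_sum + delta = 70 + (28) = 98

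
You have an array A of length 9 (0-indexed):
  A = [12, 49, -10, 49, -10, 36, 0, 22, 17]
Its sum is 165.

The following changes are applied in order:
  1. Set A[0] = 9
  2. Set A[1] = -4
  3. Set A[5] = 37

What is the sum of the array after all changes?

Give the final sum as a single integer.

Initial sum: 165
Change 1: A[0] 12 -> 9, delta = -3, sum = 162
Change 2: A[1] 49 -> -4, delta = -53, sum = 109
Change 3: A[5] 36 -> 37, delta = 1, sum = 110

Answer: 110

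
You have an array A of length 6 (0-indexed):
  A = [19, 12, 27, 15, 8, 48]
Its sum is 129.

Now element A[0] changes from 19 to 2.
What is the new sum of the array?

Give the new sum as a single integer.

Answer: 112

Derivation:
Old value at index 0: 19
New value at index 0: 2
Delta = 2 - 19 = -17
New sum = old_sum + delta = 129 + (-17) = 112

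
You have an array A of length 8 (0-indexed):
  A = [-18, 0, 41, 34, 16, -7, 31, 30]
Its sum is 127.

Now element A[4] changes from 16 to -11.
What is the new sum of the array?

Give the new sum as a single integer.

Old value at index 4: 16
New value at index 4: -11
Delta = -11 - 16 = -27
New sum = old_sum + delta = 127 + (-27) = 100

Answer: 100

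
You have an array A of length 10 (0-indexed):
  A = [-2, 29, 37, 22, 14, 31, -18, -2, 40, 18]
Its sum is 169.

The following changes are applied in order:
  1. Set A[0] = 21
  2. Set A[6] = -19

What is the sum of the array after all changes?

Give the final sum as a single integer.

Initial sum: 169
Change 1: A[0] -2 -> 21, delta = 23, sum = 192
Change 2: A[6] -18 -> -19, delta = -1, sum = 191

Answer: 191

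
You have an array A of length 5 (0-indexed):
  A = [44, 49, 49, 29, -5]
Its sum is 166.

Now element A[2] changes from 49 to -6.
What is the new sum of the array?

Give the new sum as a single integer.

Answer: 111

Derivation:
Old value at index 2: 49
New value at index 2: -6
Delta = -6 - 49 = -55
New sum = old_sum + delta = 166 + (-55) = 111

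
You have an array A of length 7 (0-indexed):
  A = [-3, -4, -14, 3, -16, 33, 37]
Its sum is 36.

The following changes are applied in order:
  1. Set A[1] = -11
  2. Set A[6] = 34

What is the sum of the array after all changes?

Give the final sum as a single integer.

Initial sum: 36
Change 1: A[1] -4 -> -11, delta = -7, sum = 29
Change 2: A[6] 37 -> 34, delta = -3, sum = 26

Answer: 26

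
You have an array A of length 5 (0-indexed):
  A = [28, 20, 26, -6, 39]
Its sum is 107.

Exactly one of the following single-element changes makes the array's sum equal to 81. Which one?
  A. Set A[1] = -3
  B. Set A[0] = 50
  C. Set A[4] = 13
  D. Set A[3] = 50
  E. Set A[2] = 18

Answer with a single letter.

Option A: A[1] 20->-3, delta=-23, new_sum=107+(-23)=84
Option B: A[0] 28->50, delta=22, new_sum=107+(22)=129
Option C: A[4] 39->13, delta=-26, new_sum=107+(-26)=81 <-- matches target
Option D: A[3] -6->50, delta=56, new_sum=107+(56)=163
Option E: A[2] 26->18, delta=-8, new_sum=107+(-8)=99

Answer: C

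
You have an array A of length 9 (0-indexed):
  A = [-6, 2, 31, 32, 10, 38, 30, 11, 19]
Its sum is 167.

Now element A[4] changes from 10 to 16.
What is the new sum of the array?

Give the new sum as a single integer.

Old value at index 4: 10
New value at index 4: 16
Delta = 16 - 10 = 6
New sum = old_sum + delta = 167 + (6) = 173

Answer: 173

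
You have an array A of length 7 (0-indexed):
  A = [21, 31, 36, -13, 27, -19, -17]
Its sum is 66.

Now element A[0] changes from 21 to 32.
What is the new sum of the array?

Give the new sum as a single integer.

Answer: 77

Derivation:
Old value at index 0: 21
New value at index 0: 32
Delta = 32 - 21 = 11
New sum = old_sum + delta = 66 + (11) = 77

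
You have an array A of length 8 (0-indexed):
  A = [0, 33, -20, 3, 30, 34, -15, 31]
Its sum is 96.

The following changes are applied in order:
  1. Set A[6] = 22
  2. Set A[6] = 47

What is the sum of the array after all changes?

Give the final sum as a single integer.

Answer: 158

Derivation:
Initial sum: 96
Change 1: A[6] -15 -> 22, delta = 37, sum = 133
Change 2: A[6] 22 -> 47, delta = 25, sum = 158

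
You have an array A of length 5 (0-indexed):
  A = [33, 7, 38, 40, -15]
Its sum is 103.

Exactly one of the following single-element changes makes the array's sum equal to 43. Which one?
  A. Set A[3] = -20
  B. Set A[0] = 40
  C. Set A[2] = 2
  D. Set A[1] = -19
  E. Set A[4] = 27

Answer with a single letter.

Answer: A

Derivation:
Option A: A[3] 40->-20, delta=-60, new_sum=103+(-60)=43 <-- matches target
Option B: A[0] 33->40, delta=7, new_sum=103+(7)=110
Option C: A[2] 38->2, delta=-36, new_sum=103+(-36)=67
Option D: A[1] 7->-19, delta=-26, new_sum=103+(-26)=77
Option E: A[4] -15->27, delta=42, new_sum=103+(42)=145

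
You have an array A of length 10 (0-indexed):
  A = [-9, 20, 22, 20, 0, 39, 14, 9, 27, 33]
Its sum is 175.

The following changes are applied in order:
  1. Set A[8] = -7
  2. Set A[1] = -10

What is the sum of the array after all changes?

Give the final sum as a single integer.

Answer: 111

Derivation:
Initial sum: 175
Change 1: A[8] 27 -> -7, delta = -34, sum = 141
Change 2: A[1] 20 -> -10, delta = -30, sum = 111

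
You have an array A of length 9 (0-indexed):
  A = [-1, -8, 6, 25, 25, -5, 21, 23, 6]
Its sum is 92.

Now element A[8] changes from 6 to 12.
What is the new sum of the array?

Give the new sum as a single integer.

Old value at index 8: 6
New value at index 8: 12
Delta = 12 - 6 = 6
New sum = old_sum + delta = 92 + (6) = 98

Answer: 98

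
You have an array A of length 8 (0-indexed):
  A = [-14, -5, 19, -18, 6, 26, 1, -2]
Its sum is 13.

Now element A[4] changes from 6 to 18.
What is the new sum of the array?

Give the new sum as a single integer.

Answer: 25

Derivation:
Old value at index 4: 6
New value at index 4: 18
Delta = 18 - 6 = 12
New sum = old_sum + delta = 13 + (12) = 25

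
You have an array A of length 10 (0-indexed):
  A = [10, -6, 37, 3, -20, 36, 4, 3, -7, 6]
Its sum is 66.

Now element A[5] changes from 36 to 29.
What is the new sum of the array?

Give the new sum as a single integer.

Old value at index 5: 36
New value at index 5: 29
Delta = 29 - 36 = -7
New sum = old_sum + delta = 66 + (-7) = 59

Answer: 59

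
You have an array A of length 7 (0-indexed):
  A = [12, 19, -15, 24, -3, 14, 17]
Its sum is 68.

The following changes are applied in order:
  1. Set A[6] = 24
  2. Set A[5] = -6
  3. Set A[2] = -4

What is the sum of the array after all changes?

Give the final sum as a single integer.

Initial sum: 68
Change 1: A[6] 17 -> 24, delta = 7, sum = 75
Change 2: A[5] 14 -> -6, delta = -20, sum = 55
Change 3: A[2] -15 -> -4, delta = 11, sum = 66

Answer: 66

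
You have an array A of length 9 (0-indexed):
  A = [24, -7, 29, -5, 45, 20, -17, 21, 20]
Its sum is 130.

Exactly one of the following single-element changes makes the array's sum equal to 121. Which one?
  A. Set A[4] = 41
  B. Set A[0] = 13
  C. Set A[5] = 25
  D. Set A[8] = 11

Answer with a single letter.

Answer: D

Derivation:
Option A: A[4] 45->41, delta=-4, new_sum=130+(-4)=126
Option B: A[0] 24->13, delta=-11, new_sum=130+(-11)=119
Option C: A[5] 20->25, delta=5, new_sum=130+(5)=135
Option D: A[8] 20->11, delta=-9, new_sum=130+(-9)=121 <-- matches target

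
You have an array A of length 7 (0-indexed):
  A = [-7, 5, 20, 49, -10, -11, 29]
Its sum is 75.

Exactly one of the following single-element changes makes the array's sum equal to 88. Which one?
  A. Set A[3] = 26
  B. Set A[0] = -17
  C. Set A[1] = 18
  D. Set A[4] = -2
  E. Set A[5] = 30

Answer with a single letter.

Answer: C

Derivation:
Option A: A[3] 49->26, delta=-23, new_sum=75+(-23)=52
Option B: A[0] -7->-17, delta=-10, new_sum=75+(-10)=65
Option C: A[1] 5->18, delta=13, new_sum=75+(13)=88 <-- matches target
Option D: A[4] -10->-2, delta=8, new_sum=75+(8)=83
Option E: A[5] -11->30, delta=41, new_sum=75+(41)=116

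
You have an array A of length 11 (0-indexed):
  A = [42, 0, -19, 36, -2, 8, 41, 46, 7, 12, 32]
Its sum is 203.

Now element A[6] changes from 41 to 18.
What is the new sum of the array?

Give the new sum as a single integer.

Answer: 180

Derivation:
Old value at index 6: 41
New value at index 6: 18
Delta = 18 - 41 = -23
New sum = old_sum + delta = 203 + (-23) = 180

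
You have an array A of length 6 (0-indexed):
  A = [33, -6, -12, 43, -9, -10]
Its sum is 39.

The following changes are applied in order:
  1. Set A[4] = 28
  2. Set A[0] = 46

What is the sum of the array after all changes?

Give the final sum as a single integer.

Answer: 89

Derivation:
Initial sum: 39
Change 1: A[4] -9 -> 28, delta = 37, sum = 76
Change 2: A[0] 33 -> 46, delta = 13, sum = 89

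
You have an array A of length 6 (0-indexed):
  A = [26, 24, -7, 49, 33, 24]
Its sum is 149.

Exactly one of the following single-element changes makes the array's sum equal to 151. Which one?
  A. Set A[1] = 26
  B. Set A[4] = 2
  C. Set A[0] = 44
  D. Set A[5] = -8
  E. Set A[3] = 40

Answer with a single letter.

Option A: A[1] 24->26, delta=2, new_sum=149+(2)=151 <-- matches target
Option B: A[4] 33->2, delta=-31, new_sum=149+(-31)=118
Option C: A[0] 26->44, delta=18, new_sum=149+(18)=167
Option D: A[5] 24->-8, delta=-32, new_sum=149+(-32)=117
Option E: A[3] 49->40, delta=-9, new_sum=149+(-9)=140

Answer: A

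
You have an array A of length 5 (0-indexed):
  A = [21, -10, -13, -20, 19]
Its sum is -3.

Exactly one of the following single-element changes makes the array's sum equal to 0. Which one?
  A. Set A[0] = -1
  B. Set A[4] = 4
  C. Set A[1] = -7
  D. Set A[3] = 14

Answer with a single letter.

Answer: C

Derivation:
Option A: A[0] 21->-1, delta=-22, new_sum=-3+(-22)=-25
Option B: A[4] 19->4, delta=-15, new_sum=-3+(-15)=-18
Option C: A[1] -10->-7, delta=3, new_sum=-3+(3)=0 <-- matches target
Option D: A[3] -20->14, delta=34, new_sum=-3+(34)=31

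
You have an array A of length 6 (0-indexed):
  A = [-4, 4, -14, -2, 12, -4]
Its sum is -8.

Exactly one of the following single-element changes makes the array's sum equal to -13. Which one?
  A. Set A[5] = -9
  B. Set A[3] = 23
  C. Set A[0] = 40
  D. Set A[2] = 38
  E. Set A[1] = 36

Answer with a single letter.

Answer: A

Derivation:
Option A: A[5] -4->-9, delta=-5, new_sum=-8+(-5)=-13 <-- matches target
Option B: A[3] -2->23, delta=25, new_sum=-8+(25)=17
Option C: A[0] -4->40, delta=44, new_sum=-8+(44)=36
Option D: A[2] -14->38, delta=52, new_sum=-8+(52)=44
Option E: A[1] 4->36, delta=32, new_sum=-8+(32)=24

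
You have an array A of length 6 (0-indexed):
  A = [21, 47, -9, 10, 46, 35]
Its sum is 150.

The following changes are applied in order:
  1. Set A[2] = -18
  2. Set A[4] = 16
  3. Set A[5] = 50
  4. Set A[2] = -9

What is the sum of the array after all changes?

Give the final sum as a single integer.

Initial sum: 150
Change 1: A[2] -9 -> -18, delta = -9, sum = 141
Change 2: A[4] 46 -> 16, delta = -30, sum = 111
Change 3: A[5] 35 -> 50, delta = 15, sum = 126
Change 4: A[2] -18 -> -9, delta = 9, sum = 135

Answer: 135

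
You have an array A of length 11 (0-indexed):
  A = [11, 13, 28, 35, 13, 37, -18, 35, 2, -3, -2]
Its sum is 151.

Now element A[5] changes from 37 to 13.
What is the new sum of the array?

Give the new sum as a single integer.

Old value at index 5: 37
New value at index 5: 13
Delta = 13 - 37 = -24
New sum = old_sum + delta = 151 + (-24) = 127

Answer: 127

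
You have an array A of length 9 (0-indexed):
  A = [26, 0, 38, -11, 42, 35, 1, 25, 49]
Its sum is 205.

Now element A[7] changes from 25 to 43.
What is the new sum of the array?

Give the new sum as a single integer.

Answer: 223

Derivation:
Old value at index 7: 25
New value at index 7: 43
Delta = 43 - 25 = 18
New sum = old_sum + delta = 205 + (18) = 223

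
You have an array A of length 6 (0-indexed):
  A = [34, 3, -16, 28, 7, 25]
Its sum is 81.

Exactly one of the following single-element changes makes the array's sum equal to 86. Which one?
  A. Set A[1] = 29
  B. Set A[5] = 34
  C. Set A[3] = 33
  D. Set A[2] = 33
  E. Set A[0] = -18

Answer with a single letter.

Option A: A[1] 3->29, delta=26, new_sum=81+(26)=107
Option B: A[5] 25->34, delta=9, new_sum=81+(9)=90
Option C: A[3] 28->33, delta=5, new_sum=81+(5)=86 <-- matches target
Option D: A[2] -16->33, delta=49, new_sum=81+(49)=130
Option E: A[0] 34->-18, delta=-52, new_sum=81+(-52)=29

Answer: C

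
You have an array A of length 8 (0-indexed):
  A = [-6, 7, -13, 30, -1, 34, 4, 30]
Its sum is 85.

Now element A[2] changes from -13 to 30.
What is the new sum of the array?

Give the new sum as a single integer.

Old value at index 2: -13
New value at index 2: 30
Delta = 30 - -13 = 43
New sum = old_sum + delta = 85 + (43) = 128

Answer: 128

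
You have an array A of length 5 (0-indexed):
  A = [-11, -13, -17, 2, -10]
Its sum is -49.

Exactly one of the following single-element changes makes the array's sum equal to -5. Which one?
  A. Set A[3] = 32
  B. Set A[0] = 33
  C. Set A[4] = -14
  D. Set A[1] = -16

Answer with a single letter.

Option A: A[3] 2->32, delta=30, new_sum=-49+(30)=-19
Option B: A[0] -11->33, delta=44, new_sum=-49+(44)=-5 <-- matches target
Option C: A[4] -10->-14, delta=-4, new_sum=-49+(-4)=-53
Option D: A[1] -13->-16, delta=-3, new_sum=-49+(-3)=-52

Answer: B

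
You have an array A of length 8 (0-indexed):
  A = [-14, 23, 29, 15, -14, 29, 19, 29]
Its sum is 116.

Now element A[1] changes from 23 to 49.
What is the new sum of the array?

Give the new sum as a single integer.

Old value at index 1: 23
New value at index 1: 49
Delta = 49 - 23 = 26
New sum = old_sum + delta = 116 + (26) = 142

Answer: 142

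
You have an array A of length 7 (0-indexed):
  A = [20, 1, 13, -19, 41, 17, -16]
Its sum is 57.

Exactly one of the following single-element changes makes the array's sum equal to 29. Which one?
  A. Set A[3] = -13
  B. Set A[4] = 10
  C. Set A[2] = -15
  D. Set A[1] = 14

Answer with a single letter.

Answer: C

Derivation:
Option A: A[3] -19->-13, delta=6, new_sum=57+(6)=63
Option B: A[4] 41->10, delta=-31, new_sum=57+(-31)=26
Option C: A[2] 13->-15, delta=-28, new_sum=57+(-28)=29 <-- matches target
Option D: A[1] 1->14, delta=13, new_sum=57+(13)=70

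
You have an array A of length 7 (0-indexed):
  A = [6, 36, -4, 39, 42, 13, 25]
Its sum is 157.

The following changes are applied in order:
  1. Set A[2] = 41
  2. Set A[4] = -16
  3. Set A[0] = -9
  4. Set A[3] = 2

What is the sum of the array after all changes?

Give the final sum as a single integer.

Answer: 92

Derivation:
Initial sum: 157
Change 1: A[2] -4 -> 41, delta = 45, sum = 202
Change 2: A[4] 42 -> -16, delta = -58, sum = 144
Change 3: A[0] 6 -> -9, delta = -15, sum = 129
Change 4: A[3] 39 -> 2, delta = -37, sum = 92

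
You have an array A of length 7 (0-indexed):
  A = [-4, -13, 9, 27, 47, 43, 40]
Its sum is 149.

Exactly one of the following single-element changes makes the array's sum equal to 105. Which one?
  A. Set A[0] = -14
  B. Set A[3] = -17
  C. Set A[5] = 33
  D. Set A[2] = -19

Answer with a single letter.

Option A: A[0] -4->-14, delta=-10, new_sum=149+(-10)=139
Option B: A[3] 27->-17, delta=-44, new_sum=149+(-44)=105 <-- matches target
Option C: A[5] 43->33, delta=-10, new_sum=149+(-10)=139
Option D: A[2] 9->-19, delta=-28, new_sum=149+(-28)=121

Answer: B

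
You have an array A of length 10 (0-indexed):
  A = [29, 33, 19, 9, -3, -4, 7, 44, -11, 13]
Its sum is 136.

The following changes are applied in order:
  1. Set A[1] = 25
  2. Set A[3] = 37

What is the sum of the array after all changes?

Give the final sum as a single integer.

Initial sum: 136
Change 1: A[1] 33 -> 25, delta = -8, sum = 128
Change 2: A[3] 9 -> 37, delta = 28, sum = 156

Answer: 156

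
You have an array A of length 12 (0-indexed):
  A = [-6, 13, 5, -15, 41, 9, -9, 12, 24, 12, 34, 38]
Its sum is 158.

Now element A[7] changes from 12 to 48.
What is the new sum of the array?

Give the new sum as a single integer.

Answer: 194

Derivation:
Old value at index 7: 12
New value at index 7: 48
Delta = 48 - 12 = 36
New sum = old_sum + delta = 158 + (36) = 194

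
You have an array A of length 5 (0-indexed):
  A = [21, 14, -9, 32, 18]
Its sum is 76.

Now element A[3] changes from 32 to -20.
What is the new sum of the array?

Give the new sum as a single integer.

Old value at index 3: 32
New value at index 3: -20
Delta = -20 - 32 = -52
New sum = old_sum + delta = 76 + (-52) = 24

Answer: 24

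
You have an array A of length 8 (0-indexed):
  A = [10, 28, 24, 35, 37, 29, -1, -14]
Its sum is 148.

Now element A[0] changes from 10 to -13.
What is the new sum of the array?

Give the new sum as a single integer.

Answer: 125

Derivation:
Old value at index 0: 10
New value at index 0: -13
Delta = -13 - 10 = -23
New sum = old_sum + delta = 148 + (-23) = 125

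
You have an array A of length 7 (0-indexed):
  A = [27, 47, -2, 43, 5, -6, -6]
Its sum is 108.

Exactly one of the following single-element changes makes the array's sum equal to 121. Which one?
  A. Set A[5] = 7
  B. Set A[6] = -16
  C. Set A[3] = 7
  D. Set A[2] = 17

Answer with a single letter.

Answer: A

Derivation:
Option A: A[5] -6->7, delta=13, new_sum=108+(13)=121 <-- matches target
Option B: A[6] -6->-16, delta=-10, new_sum=108+(-10)=98
Option C: A[3] 43->7, delta=-36, new_sum=108+(-36)=72
Option D: A[2] -2->17, delta=19, new_sum=108+(19)=127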